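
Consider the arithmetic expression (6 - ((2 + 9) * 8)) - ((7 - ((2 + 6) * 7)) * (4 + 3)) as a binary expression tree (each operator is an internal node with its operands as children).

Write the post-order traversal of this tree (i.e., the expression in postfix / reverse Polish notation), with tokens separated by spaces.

6 2 9 + 8 * - 7 2 6 + 7 * - 4 3 + * -

Post-order on an expression tree gives postfix notation: for each operator, emit left operand, right operand, then the operator.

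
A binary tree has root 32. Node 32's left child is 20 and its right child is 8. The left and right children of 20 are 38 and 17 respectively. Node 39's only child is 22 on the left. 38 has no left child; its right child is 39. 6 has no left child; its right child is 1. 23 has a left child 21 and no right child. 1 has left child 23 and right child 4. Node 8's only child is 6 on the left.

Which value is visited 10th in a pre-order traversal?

23

Pre-order visits the node, then its left subtree, then its right subtree.
Visit 32.
At 32: go left to 20.
  Visit 20.
  At 20: go left to 38.
    Visit 38.
    At 38: no left child.
    At 38: go right to 39.
      Visit 39.
      At 39: go left to 22.
        22 is a leaf — visit 22.
      At 39: no right child.
  At 20: go right to 17.
    17 is a leaf — visit 17.
At 32: go right to 8.
  Visit 8.
  At 8: go left to 6.
    Visit 6.
    At 6: no left child.
    At 6: go right to 1.
      Visit 1.
      At 1: go left to 23.
        Visit 23.
        At 23: go left to 21.
          21 is a leaf — visit 21.
        At 23: no right child.
      At 1: go right to 4.
        4 is a leaf — visit 4.
  At 8: no right child.
Full pre-order sequence: 32, 20, 38, 39, 22, 17, 8, 6, 1, 23, 21, 4.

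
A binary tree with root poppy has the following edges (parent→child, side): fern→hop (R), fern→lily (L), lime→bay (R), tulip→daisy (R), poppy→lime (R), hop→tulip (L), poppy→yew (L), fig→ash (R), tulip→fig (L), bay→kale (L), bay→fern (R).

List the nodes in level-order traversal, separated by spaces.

poppy yew lime bay kale fern lily hop tulip fig daisy ash

Level-order visits nodes level by level from the root, left to right within each level.
Level 0: poppy
Level 1: yew, lime
Level 2: bay
Level 3: kale, fern
Level 4: lily, hop
Level 5: tulip
Level 6: fig, daisy
Level 7: ash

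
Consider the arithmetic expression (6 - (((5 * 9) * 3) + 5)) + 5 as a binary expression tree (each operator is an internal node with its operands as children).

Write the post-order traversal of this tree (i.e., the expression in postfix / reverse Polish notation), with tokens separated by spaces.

Post-order on an expression tree gives postfix notation: for each operator, emit left operand, right operand, then the operator.

6 5 9 * 3 * 5 + - 5 +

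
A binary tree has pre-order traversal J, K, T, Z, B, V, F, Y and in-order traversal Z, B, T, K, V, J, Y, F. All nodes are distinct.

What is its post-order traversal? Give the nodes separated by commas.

B, Z, T, V, K, Y, F, J

The first element of pre-order is the root; it splits in-order into left and right subtrees.
Root J: left subtree has 5 nodes {Z, B, T, K, V}, right has 2 {Y, F}.
  Root K: left subtree has 3 nodes {Z, B, T}, right has 1 {V}.
    Root T: left subtree has 2 nodes {Z, B}, right has 0 { }.
      Root Z: left subtree has 0 nodes { }, right has 1 {B}.
  Root F: left subtree has 1 node {Y}, right has 0 { }.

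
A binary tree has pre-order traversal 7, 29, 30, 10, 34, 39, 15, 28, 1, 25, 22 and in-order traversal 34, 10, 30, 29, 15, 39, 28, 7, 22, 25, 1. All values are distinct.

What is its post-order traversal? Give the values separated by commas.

The first element of pre-order is the root; it splits in-order into left and right subtrees.
Root 7: left subtree has 7 nodes {34, 10, 30, 29, 15, 39, 28}, right has 3 {22, 25, 1}.
  Root 29: left subtree has 3 nodes {34, 10, 30}, right has 3 {15, 39, 28}.
    Root 30: left subtree has 2 nodes {34, 10}, right has 0 { }.
      Root 10: left subtree has 1 node {34}, right has 0 { }.
    Root 39: left subtree has 1 node {15}, right has 1 {28}.
  Root 1: left subtree has 2 nodes {22, 25}, right has 0 { }.
    Root 25: left subtree has 1 node {22}, right has 0 { }.

34, 10, 30, 15, 28, 39, 29, 22, 25, 1, 7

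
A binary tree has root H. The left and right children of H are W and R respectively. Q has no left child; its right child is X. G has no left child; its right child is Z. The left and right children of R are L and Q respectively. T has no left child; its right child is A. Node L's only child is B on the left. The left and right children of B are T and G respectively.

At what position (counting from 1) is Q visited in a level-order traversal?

5

Level-order visits nodes level by level from the root, left to right within each level.
Level 0: H
Level 1: W, R
Level 2: L, Q
Level 3: B, X
Level 4: T, G
Level 5: A, Z
Full level-order sequence: H, W, R, L, Q, B, X, T, G, A, Z.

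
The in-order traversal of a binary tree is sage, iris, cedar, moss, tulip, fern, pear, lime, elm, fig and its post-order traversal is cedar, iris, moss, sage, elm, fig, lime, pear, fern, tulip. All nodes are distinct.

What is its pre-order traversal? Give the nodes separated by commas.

tulip, sage, moss, iris, cedar, fern, pear, lime, fig, elm

The last element of post-order is the root; it splits in-order into left and right subtrees.
Root tulip: left subtree has 4 nodes {sage, iris, cedar, moss}, right has 5 {fern, pear, lime, elm, fig}.
  Root sage: left subtree has 0 nodes { }, right has 3 {iris, cedar, moss}.
    Root moss: left subtree has 2 nodes {iris, cedar}, right has 0 { }.
      Root iris: left subtree has 0 nodes { }, right has 1 {cedar}.
  Root fern: left subtree has 0 nodes { }, right has 4 {pear, lime, elm, fig}.
    Root pear: left subtree has 0 nodes { }, right has 3 {lime, elm, fig}.
      Root lime: left subtree has 0 nodes { }, right has 2 {elm, fig}.
        Root fig: left subtree has 1 node {elm}, right has 0 { }.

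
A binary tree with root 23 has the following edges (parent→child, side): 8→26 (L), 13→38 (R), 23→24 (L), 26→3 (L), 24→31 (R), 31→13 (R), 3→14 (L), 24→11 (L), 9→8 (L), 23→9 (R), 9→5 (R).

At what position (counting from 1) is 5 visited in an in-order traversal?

12

In-order visits the left subtree, then the node, then the right subtree.
At 23: go left to 24.
  At 24: go left to 11.
    11 is a leaf — visit 11.
  Visit 24.
  At 24: go right to 31.
    At 31: no left child.
    Visit 31.
    At 31: go right to 13.
      At 13: no left child.
      Visit 13.
      At 13: go right to 38.
        38 is a leaf — visit 38.
Visit 23.
At 23: go right to 9.
  At 9: go left to 8.
    At 8: go left to 26.
      At 26: go left to 3.
        At 3: go left to 14.
          14 is a leaf — visit 14.
        Visit 3.
        At 3: no right child.
      Visit 26.
      At 26: no right child.
    Visit 8.
    At 8: no right child.
  Visit 9.
  At 9: go right to 5.
    5 is a leaf — visit 5.
Full in-order sequence: 11, 24, 31, 13, 38, 23, 14, 3, 26, 8, 9, 5.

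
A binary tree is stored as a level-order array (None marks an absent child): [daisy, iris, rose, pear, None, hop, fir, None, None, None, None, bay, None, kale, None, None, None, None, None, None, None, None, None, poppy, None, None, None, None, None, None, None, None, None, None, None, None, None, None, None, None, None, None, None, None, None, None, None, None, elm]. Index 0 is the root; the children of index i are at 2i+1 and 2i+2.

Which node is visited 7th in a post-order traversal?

kale

Post-order visits the left subtree, then the right subtree, then the node.
At daisy: go left to iris.
  At iris: go left to pear.
    pear is a leaf — visit pear.
  At iris: no right child.
  Visit iris.
At daisy: go right to rose.
  At rose: go left to hop.
    At hop: go left to bay.
      At bay: go left to poppy.
        At poppy: no left child.
        At poppy: go right to elm.
          elm is a leaf — visit elm.
        Visit poppy.
      At bay: no right child.
      Visit bay.
    At hop: no right child.
    Visit hop.
  At rose: go right to fir.
    At fir: go left to kale.
      kale is a leaf — visit kale.
    At fir: no right child.
    Visit fir.
  Visit rose.
Visit daisy.
Full post-order sequence: pear, iris, elm, poppy, bay, hop, kale, fir, rose, daisy.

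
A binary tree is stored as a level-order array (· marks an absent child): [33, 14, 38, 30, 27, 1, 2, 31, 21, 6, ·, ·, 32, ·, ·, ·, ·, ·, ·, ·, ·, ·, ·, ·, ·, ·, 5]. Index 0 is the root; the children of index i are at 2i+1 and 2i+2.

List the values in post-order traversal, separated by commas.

Post-order visits the left subtree, then the right subtree, then the node.
At 33: go left to 14.
  At 14: go left to 30.
    At 30: go left to 31.
      31 is a leaf — visit 31.
    At 30: go right to 21.
      21 is a leaf — visit 21.
    Visit 30.
  At 14: go right to 27.
    At 27: go left to 6.
      6 is a leaf — visit 6.
    At 27: no right child.
    Visit 27.
  Visit 14.
At 33: go right to 38.
  At 38: go left to 1.
    At 1: no left child.
    At 1: go right to 32.
      At 32: no left child.
      At 32: go right to 5.
        5 is a leaf — visit 5.
      Visit 32.
    Visit 1.
  At 38: go right to 2.
    2 is a leaf — visit 2.
  Visit 38.
Visit 33.

31, 21, 30, 6, 27, 14, 5, 32, 1, 2, 38, 33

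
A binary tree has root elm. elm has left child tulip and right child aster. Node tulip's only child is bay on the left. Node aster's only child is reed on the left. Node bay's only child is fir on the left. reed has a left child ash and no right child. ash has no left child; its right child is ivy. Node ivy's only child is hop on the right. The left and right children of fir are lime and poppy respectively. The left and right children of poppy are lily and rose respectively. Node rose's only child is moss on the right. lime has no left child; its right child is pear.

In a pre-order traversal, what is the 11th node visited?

aster

Pre-order visits the node, then its left subtree, then its right subtree.
Visit elm.
At elm: go left to tulip.
  Visit tulip.
  At tulip: go left to bay.
    Visit bay.
    At bay: go left to fir.
      Visit fir.
      At fir: go left to lime.
        Visit lime.
        At lime: no left child.
        At lime: go right to pear.
          pear is a leaf — visit pear.
      At fir: go right to poppy.
        Visit poppy.
        At poppy: go left to lily.
          lily is a leaf — visit lily.
        At poppy: go right to rose.
          Visit rose.
          At rose: no left child.
          At rose: go right to moss.
            moss is a leaf — visit moss.
    At bay: no right child.
  At tulip: no right child.
At elm: go right to aster.
  Visit aster.
  At aster: go left to reed.
    Visit reed.
    At reed: go left to ash.
      Visit ash.
      At ash: no left child.
      At ash: go right to ivy.
        Visit ivy.
        At ivy: no left child.
        At ivy: go right to hop.
          hop is a leaf — visit hop.
    At reed: no right child.
  At aster: no right child.
Full pre-order sequence: elm, tulip, bay, fir, lime, pear, poppy, lily, rose, moss, aster, reed, ash, ivy, hop.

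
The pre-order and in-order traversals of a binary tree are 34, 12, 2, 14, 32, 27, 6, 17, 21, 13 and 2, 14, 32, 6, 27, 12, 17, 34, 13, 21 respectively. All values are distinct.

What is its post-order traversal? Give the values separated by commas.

6, 27, 32, 14, 2, 17, 12, 13, 21, 34

The first element of pre-order is the root; it splits in-order into left and right subtrees.
Root 34: left subtree has 7 nodes {2, 14, 32, 6, 27, 12, 17}, right has 2 {13, 21}.
  Root 12: left subtree has 5 nodes {2, 14, 32, 6, 27}, right has 1 {17}.
    Root 2: left subtree has 0 nodes { }, right has 4 {14, 32, 6, 27}.
      Root 14: left subtree has 0 nodes { }, right has 3 {32, 6, 27}.
        Root 32: left subtree has 0 nodes { }, right has 2 {6, 27}.
          Root 27: left subtree has 1 node {6}, right has 0 { }.
  Root 21: left subtree has 1 node {13}, right has 0 { }.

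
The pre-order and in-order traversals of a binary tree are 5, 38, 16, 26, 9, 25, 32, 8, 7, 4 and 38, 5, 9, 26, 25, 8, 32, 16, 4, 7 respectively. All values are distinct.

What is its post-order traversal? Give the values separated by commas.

38, 9, 8, 32, 25, 26, 4, 7, 16, 5

The first element of pre-order is the root; it splits in-order into left and right subtrees.
Root 5: left subtree has 1 node {38}, right has 8 {9, 26, 25, 8, 32, 16, 4, 7}.
  Root 16: left subtree has 5 nodes {9, 26, 25, 8, 32}, right has 2 {4, 7}.
    Root 26: left subtree has 1 node {9}, right has 3 {25, 8, 32}.
      Root 25: left subtree has 0 nodes { }, right has 2 {8, 32}.
        Root 32: left subtree has 1 node {8}, right has 0 { }.
    Root 7: left subtree has 1 node {4}, right has 0 { }.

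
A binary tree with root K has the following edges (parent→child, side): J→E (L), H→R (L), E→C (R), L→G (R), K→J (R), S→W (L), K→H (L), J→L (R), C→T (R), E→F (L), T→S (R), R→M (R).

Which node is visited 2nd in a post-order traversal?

Post-order visits the left subtree, then the right subtree, then the node.
At K: go left to H.
  At H: go left to R.
    At R: no left child.
    At R: go right to M.
      M is a leaf — visit M.
    Visit R.
  At H: no right child.
  Visit H.
At K: go right to J.
  At J: go left to E.
    At E: go left to F.
      F is a leaf — visit F.
    At E: go right to C.
      At C: no left child.
      At C: go right to T.
        At T: no left child.
        At T: go right to S.
          At S: go left to W.
            W is a leaf — visit W.
          At S: no right child.
          Visit S.
        Visit T.
      Visit C.
    Visit E.
  At J: go right to L.
    At L: no left child.
    At L: go right to G.
      G is a leaf — visit G.
    Visit L.
  Visit J.
Visit K.
Full post-order sequence: M, R, H, F, W, S, T, C, E, G, L, J, K.

R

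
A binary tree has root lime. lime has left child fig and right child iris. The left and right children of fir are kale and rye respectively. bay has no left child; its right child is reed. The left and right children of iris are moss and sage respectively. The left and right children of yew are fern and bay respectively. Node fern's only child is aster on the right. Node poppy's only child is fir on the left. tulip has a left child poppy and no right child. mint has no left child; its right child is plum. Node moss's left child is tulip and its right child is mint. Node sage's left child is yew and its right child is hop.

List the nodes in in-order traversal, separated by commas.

In-order visits the left subtree, then the node, then the right subtree.
At lime: go left to fig.
  fig is a leaf — visit fig.
Visit lime.
At lime: go right to iris.
  At iris: go left to moss.
    At moss: go left to tulip.
      At tulip: go left to poppy.
        At poppy: go left to fir.
          At fir: go left to kale.
            kale is a leaf — visit kale.
          Visit fir.
          At fir: go right to rye.
            rye is a leaf — visit rye.
        Visit poppy.
        At poppy: no right child.
      Visit tulip.
      At tulip: no right child.
    Visit moss.
    At moss: go right to mint.
      At mint: no left child.
      Visit mint.
      At mint: go right to plum.
        plum is a leaf — visit plum.
  Visit iris.
  At iris: go right to sage.
    At sage: go left to yew.
      At yew: go left to fern.
        At fern: no left child.
        Visit fern.
        At fern: go right to aster.
          aster is a leaf — visit aster.
      Visit yew.
      At yew: go right to bay.
        At bay: no left child.
        Visit bay.
        At bay: go right to reed.
          reed is a leaf — visit reed.
    Visit sage.
    At sage: go right to hop.
      hop is a leaf — visit hop.

fig, lime, kale, fir, rye, poppy, tulip, moss, mint, plum, iris, fern, aster, yew, bay, reed, sage, hop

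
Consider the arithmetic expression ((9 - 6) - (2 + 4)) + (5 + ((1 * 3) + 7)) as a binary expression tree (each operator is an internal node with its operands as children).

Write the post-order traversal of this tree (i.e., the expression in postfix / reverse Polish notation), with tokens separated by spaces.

9 6 - 2 4 + - 5 1 3 * 7 + + +

Post-order on an expression tree gives postfix notation: for each operator, emit left operand, right operand, then the operator.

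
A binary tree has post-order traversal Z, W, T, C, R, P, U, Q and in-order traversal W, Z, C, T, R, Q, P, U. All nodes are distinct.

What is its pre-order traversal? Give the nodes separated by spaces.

Q R C W Z T U P

The last element of post-order is the root; it splits in-order into left and right subtrees.
Root Q: left subtree has 5 nodes {W, Z, C, T, R}, right has 2 {P, U}.
  Root R: left subtree has 4 nodes {W, Z, C, T}, right has 0 { }.
    Root C: left subtree has 2 nodes {W, Z}, right has 1 {T}.
      Root W: left subtree has 0 nodes { }, right has 1 {Z}.
  Root U: left subtree has 1 node {P}, right has 0 { }.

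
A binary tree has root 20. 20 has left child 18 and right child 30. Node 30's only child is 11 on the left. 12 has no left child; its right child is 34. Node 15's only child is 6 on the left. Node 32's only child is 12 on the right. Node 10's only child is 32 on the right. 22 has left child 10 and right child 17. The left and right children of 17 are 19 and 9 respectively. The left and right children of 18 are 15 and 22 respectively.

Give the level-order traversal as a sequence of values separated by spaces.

Level-order visits nodes level by level from the root, left to right within each level.
Level 0: 20
Level 1: 18, 30
Level 2: 15, 22, 11
Level 3: 6, 10, 17
Level 4: 32, 19, 9
Level 5: 12
Level 6: 34

20 18 30 15 22 11 6 10 17 32 19 9 12 34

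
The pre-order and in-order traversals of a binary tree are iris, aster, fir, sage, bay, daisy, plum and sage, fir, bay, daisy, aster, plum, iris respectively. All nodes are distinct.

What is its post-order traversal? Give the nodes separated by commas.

The first element of pre-order is the root; it splits in-order into left and right subtrees.
Root iris: left subtree has 6 nodes {sage, fir, bay, daisy, aster, plum}, right has 0 { }.
  Root aster: left subtree has 4 nodes {sage, fir, bay, daisy}, right has 1 {plum}.
    Root fir: left subtree has 1 node {sage}, right has 2 {bay, daisy}.
      Root bay: left subtree has 0 nodes { }, right has 1 {daisy}.

sage, daisy, bay, fir, plum, aster, iris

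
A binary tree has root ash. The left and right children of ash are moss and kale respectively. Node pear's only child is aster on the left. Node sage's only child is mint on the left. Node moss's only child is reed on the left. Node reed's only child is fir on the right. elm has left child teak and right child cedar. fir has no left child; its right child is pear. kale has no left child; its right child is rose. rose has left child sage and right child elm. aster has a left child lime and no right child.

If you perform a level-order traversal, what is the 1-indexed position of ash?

1

Level-order visits nodes level by level from the root, left to right within each level.
Level 0: ash
Level 1: moss, kale
Level 2: reed, rose
Level 3: fir, sage, elm
Level 4: pear, mint, teak, cedar
Level 5: aster
Level 6: lime
Full level-order sequence: ash, moss, kale, reed, rose, fir, sage, elm, pear, mint, teak, cedar, aster, lime.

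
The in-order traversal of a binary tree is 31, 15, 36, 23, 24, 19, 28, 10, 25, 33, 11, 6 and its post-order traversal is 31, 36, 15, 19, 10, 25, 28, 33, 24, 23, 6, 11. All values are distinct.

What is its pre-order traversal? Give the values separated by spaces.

11 23 15 31 36 24 33 28 19 25 10 6

The last element of post-order is the root; it splits in-order into left and right subtrees.
Root 11: left subtree has 10 nodes {31, 15, 36, 23, 24, 19, 28, 10, 25, 33}, right has 1 {6}.
  Root 23: left subtree has 3 nodes {31, 15, 36}, right has 6 {24, 19, 28, 10, 25, 33}.
    Root 15: left subtree has 1 node {31}, right has 1 {36}.
    Root 24: left subtree has 0 nodes { }, right has 5 {19, 28, 10, 25, 33}.
      Root 33: left subtree has 4 nodes {19, 28, 10, 25}, right has 0 { }.
        Root 28: left subtree has 1 node {19}, right has 2 {10, 25}.
          Root 25: left subtree has 1 node {10}, right has 0 { }.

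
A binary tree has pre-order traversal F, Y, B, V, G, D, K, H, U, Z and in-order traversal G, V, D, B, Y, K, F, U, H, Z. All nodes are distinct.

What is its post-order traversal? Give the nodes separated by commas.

G, D, V, B, K, Y, U, Z, H, F

The first element of pre-order is the root; it splits in-order into left and right subtrees.
Root F: left subtree has 6 nodes {G, V, D, B, Y, K}, right has 3 {U, H, Z}.
  Root Y: left subtree has 4 nodes {G, V, D, B}, right has 1 {K}.
    Root B: left subtree has 3 nodes {G, V, D}, right has 0 { }.
      Root V: left subtree has 1 node {G}, right has 1 {D}.
  Root H: left subtree has 1 node {U}, right has 1 {Z}.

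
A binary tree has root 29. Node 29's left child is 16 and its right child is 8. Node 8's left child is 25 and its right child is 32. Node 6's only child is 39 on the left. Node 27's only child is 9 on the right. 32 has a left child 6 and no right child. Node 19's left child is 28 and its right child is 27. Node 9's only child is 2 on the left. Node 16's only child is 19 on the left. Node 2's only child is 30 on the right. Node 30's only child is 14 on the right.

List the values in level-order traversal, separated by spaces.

Level-order visits nodes level by level from the root, left to right within each level.
Level 0: 29
Level 1: 16, 8
Level 2: 19, 25, 32
Level 3: 28, 27, 6
Level 4: 9, 39
Level 5: 2
Level 6: 30
Level 7: 14

29 16 8 19 25 32 28 27 6 9 39 2 30 14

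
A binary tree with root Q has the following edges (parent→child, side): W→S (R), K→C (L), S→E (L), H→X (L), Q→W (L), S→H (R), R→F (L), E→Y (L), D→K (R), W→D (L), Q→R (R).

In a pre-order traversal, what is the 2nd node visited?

W

Pre-order visits the node, then its left subtree, then its right subtree.
Visit Q.
At Q: go left to W.
  Visit W.
  At W: go left to D.
    Visit D.
    At D: no left child.
    At D: go right to K.
      Visit K.
      At K: go left to C.
        C is a leaf — visit C.
      At K: no right child.
  At W: go right to S.
    Visit S.
    At S: go left to E.
      Visit E.
      At E: go left to Y.
        Y is a leaf — visit Y.
      At E: no right child.
    At S: go right to H.
      Visit H.
      At H: go left to X.
        X is a leaf — visit X.
      At H: no right child.
At Q: go right to R.
  Visit R.
  At R: go left to F.
    F is a leaf — visit F.
  At R: no right child.
Full pre-order sequence: Q, W, D, K, C, S, E, Y, H, X, R, F.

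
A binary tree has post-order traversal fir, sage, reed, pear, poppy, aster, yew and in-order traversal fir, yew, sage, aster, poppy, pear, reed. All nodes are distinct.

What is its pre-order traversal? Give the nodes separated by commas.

yew, fir, aster, sage, poppy, pear, reed

The last element of post-order is the root; it splits in-order into left and right subtrees.
Root yew: left subtree has 1 node {fir}, right has 5 {sage, aster, poppy, pear, reed}.
  Root aster: left subtree has 1 node {sage}, right has 3 {poppy, pear, reed}.
    Root poppy: left subtree has 0 nodes { }, right has 2 {pear, reed}.
      Root pear: left subtree has 0 nodes { }, right has 1 {reed}.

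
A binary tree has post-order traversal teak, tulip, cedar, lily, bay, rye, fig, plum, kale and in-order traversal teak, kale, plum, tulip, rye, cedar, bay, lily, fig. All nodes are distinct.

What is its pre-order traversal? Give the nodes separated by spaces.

kale teak plum fig rye tulip bay cedar lily

The last element of post-order is the root; it splits in-order into left and right subtrees.
Root kale: left subtree has 1 node {teak}, right has 7 {plum, tulip, rye, cedar, bay, lily, fig}.
  Root plum: left subtree has 0 nodes { }, right has 6 {tulip, rye, cedar, bay, lily, fig}.
    Root fig: left subtree has 5 nodes {tulip, rye, cedar, bay, lily}, right has 0 { }.
      Root rye: left subtree has 1 node {tulip}, right has 3 {cedar, bay, lily}.
        Root bay: left subtree has 1 node {cedar}, right has 1 {lily}.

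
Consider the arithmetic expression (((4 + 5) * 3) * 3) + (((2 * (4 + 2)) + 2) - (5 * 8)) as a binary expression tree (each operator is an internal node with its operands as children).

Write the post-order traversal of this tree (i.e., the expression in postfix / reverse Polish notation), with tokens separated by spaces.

Post-order on an expression tree gives postfix notation: for each operator, emit left operand, right operand, then the operator.

4 5 + 3 * 3 * 2 4 2 + * 2 + 5 8 * - +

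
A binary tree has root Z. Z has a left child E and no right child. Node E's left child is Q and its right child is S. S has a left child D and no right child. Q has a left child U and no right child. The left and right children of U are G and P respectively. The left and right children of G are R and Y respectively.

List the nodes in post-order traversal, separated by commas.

R, Y, G, P, U, Q, D, S, E, Z

Post-order visits the left subtree, then the right subtree, then the node.
At Z: go left to E.
  At E: go left to Q.
    At Q: go left to U.
      At U: go left to G.
        At G: go left to R.
          R is a leaf — visit R.
        At G: go right to Y.
          Y is a leaf — visit Y.
        Visit G.
      At U: go right to P.
        P is a leaf — visit P.
      Visit U.
    At Q: no right child.
    Visit Q.
  At E: go right to S.
    At S: go left to D.
      D is a leaf — visit D.
    At S: no right child.
    Visit S.
  Visit E.
At Z: no right child.
Visit Z.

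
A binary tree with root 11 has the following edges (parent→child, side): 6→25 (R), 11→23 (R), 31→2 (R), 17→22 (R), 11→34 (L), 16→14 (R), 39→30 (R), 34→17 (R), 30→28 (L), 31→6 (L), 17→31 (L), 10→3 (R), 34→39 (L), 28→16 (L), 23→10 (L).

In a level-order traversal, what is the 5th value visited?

Level-order visits nodes level by level from the root, left to right within each level.
Level 0: 11
Level 1: 34, 23
Level 2: 39, 17, 10
Level 3: 30, 31, 22, 3
Level 4: 28, 6, 2
Level 5: 16, 25
Level 6: 14
Full level-order sequence: 11, 34, 23, 39, 17, 10, 30, 31, 22, 3, 28, 6, 2, 16, 25, 14.

17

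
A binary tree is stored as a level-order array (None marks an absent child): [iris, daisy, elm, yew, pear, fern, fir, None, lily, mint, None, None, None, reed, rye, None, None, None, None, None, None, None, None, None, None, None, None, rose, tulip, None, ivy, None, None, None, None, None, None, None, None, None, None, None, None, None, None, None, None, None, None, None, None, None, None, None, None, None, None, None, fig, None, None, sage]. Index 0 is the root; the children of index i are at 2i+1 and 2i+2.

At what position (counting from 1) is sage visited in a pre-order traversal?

16

Pre-order visits the node, then its left subtree, then its right subtree.
Visit iris.
At iris: go left to daisy.
  Visit daisy.
  At daisy: go left to yew.
    Visit yew.
    At yew: no left child.
    At yew: go right to lily.
      lily is a leaf — visit lily.
  At daisy: go right to pear.
    Visit pear.
    At pear: go left to mint.
      mint is a leaf — visit mint.
    At pear: no right child.
At iris: go right to elm.
  Visit elm.
  At elm: go left to fern.
    fern is a leaf — visit fern.
  At elm: go right to fir.
    Visit fir.
    At fir: go left to reed.
      Visit reed.
      At reed: go left to rose.
        rose is a leaf — visit rose.
      At reed: go right to tulip.
        Visit tulip.
        At tulip: no left child.
        At tulip: go right to fig.
          fig is a leaf — visit fig.
    At fir: go right to rye.
      Visit rye.
      At rye: no left child.
      At rye: go right to ivy.
        Visit ivy.
        At ivy: go left to sage.
          sage is a leaf — visit sage.
        At ivy: no right child.
Full pre-order sequence: iris, daisy, yew, lily, pear, mint, elm, fern, fir, reed, rose, tulip, fig, rye, ivy, sage.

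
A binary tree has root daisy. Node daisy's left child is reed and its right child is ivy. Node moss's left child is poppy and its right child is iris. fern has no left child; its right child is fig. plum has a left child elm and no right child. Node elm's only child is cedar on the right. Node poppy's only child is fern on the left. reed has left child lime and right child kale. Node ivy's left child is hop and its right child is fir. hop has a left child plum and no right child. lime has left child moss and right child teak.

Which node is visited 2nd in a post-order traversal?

fern

Post-order visits the left subtree, then the right subtree, then the node.
At daisy: go left to reed.
  At reed: go left to lime.
    At lime: go left to moss.
      At moss: go left to poppy.
        At poppy: go left to fern.
          At fern: no left child.
          At fern: go right to fig.
            fig is a leaf — visit fig.
          Visit fern.
        At poppy: no right child.
        Visit poppy.
      At moss: go right to iris.
        iris is a leaf — visit iris.
      Visit moss.
    At lime: go right to teak.
      teak is a leaf — visit teak.
    Visit lime.
  At reed: go right to kale.
    kale is a leaf — visit kale.
  Visit reed.
At daisy: go right to ivy.
  At ivy: go left to hop.
    At hop: go left to plum.
      At plum: go left to elm.
        At elm: no left child.
        At elm: go right to cedar.
          cedar is a leaf — visit cedar.
        Visit elm.
      At plum: no right child.
      Visit plum.
    At hop: no right child.
    Visit hop.
  At ivy: go right to fir.
    fir is a leaf — visit fir.
  Visit ivy.
Visit daisy.
Full post-order sequence: fig, fern, poppy, iris, moss, teak, lime, kale, reed, cedar, elm, plum, hop, fir, ivy, daisy.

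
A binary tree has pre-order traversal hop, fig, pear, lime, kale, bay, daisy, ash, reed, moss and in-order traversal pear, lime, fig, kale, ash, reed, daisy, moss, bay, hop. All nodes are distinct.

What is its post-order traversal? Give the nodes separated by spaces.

The first element of pre-order is the root; it splits in-order into left and right subtrees.
Root hop: left subtree has 9 nodes {pear, lime, fig, kale, ash, reed, daisy, moss, bay}, right has 0 { }.
  Root fig: left subtree has 2 nodes {pear, lime}, right has 6 {kale, ash, reed, daisy, moss, bay}.
    Root pear: left subtree has 0 nodes { }, right has 1 {lime}.
    Root kale: left subtree has 0 nodes { }, right has 5 {ash, reed, daisy, moss, bay}.
      Root bay: left subtree has 4 nodes {ash, reed, daisy, moss}, right has 0 { }.
        Root daisy: left subtree has 2 nodes {ash, reed}, right has 1 {moss}.
          Root ash: left subtree has 0 nodes { }, right has 1 {reed}.

lime pear reed ash moss daisy bay kale fig hop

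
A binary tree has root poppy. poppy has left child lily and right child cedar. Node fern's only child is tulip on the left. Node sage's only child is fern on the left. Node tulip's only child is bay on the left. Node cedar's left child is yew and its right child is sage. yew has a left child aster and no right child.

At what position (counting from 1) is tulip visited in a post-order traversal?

Post-order visits the left subtree, then the right subtree, then the node.
At poppy: go left to lily.
  lily is a leaf — visit lily.
At poppy: go right to cedar.
  At cedar: go left to yew.
    At yew: go left to aster.
      aster is a leaf — visit aster.
    At yew: no right child.
    Visit yew.
  At cedar: go right to sage.
    At sage: go left to fern.
      At fern: go left to tulip.
        At tulip: go left to bay.
          bay is a leaf — visit bay.
        At tulip: no right child.
        Visit tulip.
      At fern: no right child.
      Visit fern.
    At sage: no right child.
    Visit sage.
  Visit cedar.
Visit poppy.
Full post-order sequence: lily, aster, yew, bay, tulip, fern, sage, cedar, poppy.

5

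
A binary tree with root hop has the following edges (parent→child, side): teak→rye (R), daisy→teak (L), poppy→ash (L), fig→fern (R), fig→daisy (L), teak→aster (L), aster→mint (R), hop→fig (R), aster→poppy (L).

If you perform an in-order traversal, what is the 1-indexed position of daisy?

In-order visits the left subtree, then the node, then the right subtree.
At hop: no left child.
Visit hop.
At hop: go right to fig.
  At fig: go left to daisy.
    At daisy: go left to teak.
      At teak: go left to aster.
        At aster: go left to poppy.
          At poppy: go left to ash.
            ash is a leaf — visit ash.
          Visit poppy.
          At poppy: no right child.
        Visit aster.
        At aster: go right to mint.
          mint is a leaf — visit mint.
      Visit teak.
      At teak: go right to rye.
        rye is a leaf — visit rye.
    Visit daisy.
    At daisy: no right child.
  Visit fig.
  At fig: go right to fern.
    fern is a leaf — visit fern.
Full in-order sequence: hop, ash, poppy, aster, mint, teak, rye, daisy, fig, fern.

8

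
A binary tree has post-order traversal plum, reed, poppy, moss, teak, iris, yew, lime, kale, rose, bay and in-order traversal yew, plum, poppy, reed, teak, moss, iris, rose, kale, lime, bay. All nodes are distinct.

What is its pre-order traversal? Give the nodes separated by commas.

The last element of post-order is the root; it splits in-order into left and right subtrees.
Root bay: left subtree has 10 nodes {yew, plum, poppy, reed, teak, moss, iris, rose, kale, lime}, right has 0 { }.
  Root rose: left subtree has 7 nodes {yew, plum, poppy, reed, teak, moss, iris}, right has 2 {kale, lime}.
    Root yew: left subtree has 0 nodes { }, right has 6 {plum, poppy, reed, teak, moss, iris}.
      Root iris: left subtree has 5 nodes {plum, poppy, reed, teak, moss}, right has 0 { }.
        Root teak: left subtree has 3 nodes {plum, poppy, reed}, right has 1 {moss}.
          Root poppy: left subtree has 1 node {plum}, right has 1 {reed}.
    Root kale: left subtree has 0 nodes { }, right has 1 {lime}.

bay, rose, yew, iris, teak, poppy, plum, reed, moss, kale, lime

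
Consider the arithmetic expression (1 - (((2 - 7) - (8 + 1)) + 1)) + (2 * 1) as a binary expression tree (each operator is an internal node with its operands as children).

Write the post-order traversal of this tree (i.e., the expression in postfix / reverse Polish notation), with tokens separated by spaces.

Post-order on an expression tree gives postfix notation: for each operator, emit left operand, right operand, then the operator.

1 2 7 - 8 1 + - 1 + - 2 1 * +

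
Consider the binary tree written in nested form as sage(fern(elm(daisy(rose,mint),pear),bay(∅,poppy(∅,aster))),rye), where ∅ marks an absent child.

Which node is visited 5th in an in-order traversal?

pear

In-order visits the left subtree, then the node, then the right subtree.
At sage: go left to fern.
  At fern: go left to elm.
    At elm: go left to daisy.
      At daisy: go left to rose.
        rose is a leaf — visit rose.
      Visit daisy.
      At daisy: go right to mint.
        mint is a leaf — visit mint.
    Visit elm.
    At elm: go right to pear.
      pear is a leaf — visit pear.
  Visit fern.
  At fern: go right to bay.
    At bay: no left child.
    Visit bay.
    At bay: go right to poppy.
      At poppy: no left child.
      Visit poppy.
      At poppy: go right to aster.
        aster is a leaf — visit aster.
Visit sage.
At sage: go right to rye.
  rye is a leaf — visit rye.
Full in-order sequence: rose, daisy, mint, elm, pear, fern, bay, poppy, aster, sage, rye.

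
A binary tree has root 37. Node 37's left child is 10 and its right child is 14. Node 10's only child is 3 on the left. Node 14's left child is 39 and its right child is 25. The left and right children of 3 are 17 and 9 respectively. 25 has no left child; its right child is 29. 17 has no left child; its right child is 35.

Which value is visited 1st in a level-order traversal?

37

Level-order visits nodes level by level from the root, left to right within each level.
Level 0: 37
Level 1: 10, 14
Level 2: 3, 39, 25
Level 3: 17, 9, 29
Level 4: 35
Full level-order sequence: 37, 10, 14, 3, 39, 25, 17, 9, 29, 35.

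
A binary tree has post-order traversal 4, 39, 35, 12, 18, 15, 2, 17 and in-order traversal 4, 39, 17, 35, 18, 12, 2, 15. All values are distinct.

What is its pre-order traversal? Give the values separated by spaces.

The last element of post-order is the root; it splits in-order into left and right subtrees.
Root 17: left subtree has 2 nodes {4, 39}, right has 5 {35, 18, 12, 2, 15}.
  Root 39: left subtree has 1 node {4}, right has 0 { }.
  Root 2: left subtree has 3 nodes {35, 18, 12}, right has 1 {15}.
    Root 18: left subtree has 1 node {35}, right has 1 {12}.

17 39 4 2 18 35 12 15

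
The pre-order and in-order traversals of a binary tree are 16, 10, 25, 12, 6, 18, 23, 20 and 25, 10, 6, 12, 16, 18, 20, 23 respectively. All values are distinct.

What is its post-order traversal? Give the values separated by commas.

25, 6, 12, 10, 20, 23, 18, 16

The first element of pre-order is the root; it splits in-order into left and right subtrees.
Root 16: left subtree has 4 nodes {25, 10, 6, 12}, right has 3 {18, 20, 23}.
  Root 10: left subtree has 1 node {25}, right has 2 {6, 12}.
    Root 12: left subtree has 1 node {6}, right has 0 { }.
  Root 18: left subtree has 0 nodes { }, right has 2 {20, 23}.
    Root 23: left subtree has 1 node {20}, right has 0 { }.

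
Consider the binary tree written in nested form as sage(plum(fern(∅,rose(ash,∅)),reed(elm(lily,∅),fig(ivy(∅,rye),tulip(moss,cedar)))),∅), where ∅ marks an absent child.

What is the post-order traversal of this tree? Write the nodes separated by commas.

Post-order visits the left subtree, then the right subtree, then the node.
At sage: go left to plum.
  At plum: go left to fern.
    At fern: no left child.
    At fern: go right to rose.
      At rose: go left to ash.
        ash is a leaf — visit ash.
      At rose: no right child.
      Visit rose.
    Visit fern.
  At plum: go right to reed.
    At reed: go left to elm.
      At elm: go left to lily.
        lily is a leaf — visit lily.
      At elm: no right child.
      Visit elm.
    At reed: go right to fig.
      At fig: go left to ivy.
        At ivy: no left child.
        At ivy: go right to rye.
          rye is a leaf — visit rye.
        Visit ivy.
      At fig: go right to tulip.
        At tulip: go left to moss.
          moss is a leaf — visit moss.
        At tulip: go right to cedar.
          cedar is a leaf — visit cedar.
        Visit tulip.
      Visit fig.
    Visit reed.
  Visit plum.
At sage: no right child.
Visit sage.

ash, rose, fern, lily, elm, rye, ivy, moss, cedar, tulip, fig, reed, plum, sage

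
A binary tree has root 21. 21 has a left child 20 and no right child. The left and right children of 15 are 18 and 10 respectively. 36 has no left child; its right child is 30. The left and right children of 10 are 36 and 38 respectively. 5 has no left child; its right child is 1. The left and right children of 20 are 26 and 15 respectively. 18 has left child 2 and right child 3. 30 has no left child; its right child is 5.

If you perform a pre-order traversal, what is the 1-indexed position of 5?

Pre-order visits the node, then its left subtree, then its right subtree.
Visit 21.
At 21: go left to 20.
  Visit 20.
  At 20: go left to 26.
    26 is a leaf — visit 26.
  At 20: go right to 15.
    Visit 15.
    At 15: go left to 18.
      Visit 18.
      At 18: go left to 2.
        2 is a leaf — visit 2.
      At 18: go right to 3.
        3 is a leaf — visit 3.
    At 15: go right to 10.
      Visit 10.
      At 10: go left to 36.
        Visit 36.
        At 36: no left child.
        At 36: go right to 30.
          Visit 30.
          At 30: no left child.
          At 30: go right to 5.
            Visit 5.
            At 5: no left child.
            At 5: go right to 1.
              1 is a leaf — visit 1.
      At 10: go right to 38.
        38 is a leaf — visit 38.
At 21: no right child.
Full pre-order sequence: 21, 20, 26, 15, 18, 2, 3, 10, 36, 30, 5, 1, 38.

11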